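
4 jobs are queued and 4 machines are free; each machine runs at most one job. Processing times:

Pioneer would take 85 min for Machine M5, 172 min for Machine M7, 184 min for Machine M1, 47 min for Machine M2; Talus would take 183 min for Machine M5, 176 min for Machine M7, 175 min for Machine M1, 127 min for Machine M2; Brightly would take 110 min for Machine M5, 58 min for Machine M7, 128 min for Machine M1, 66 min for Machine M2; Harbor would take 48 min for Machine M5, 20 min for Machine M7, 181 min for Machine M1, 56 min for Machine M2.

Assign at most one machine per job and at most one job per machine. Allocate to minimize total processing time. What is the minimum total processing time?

Min total: 328 min

Optimal: Pioneer→Machine M2 (47 min), Talus→Machine M1 (175 min), Brightly→Machine M7 (58 min), Harbor→Machine M5 (48 min) — total 47+175+58+48 = 328 min.
Min-entry greedy (repeatedly take the single cheapest remaining cell) gives 352 min, worse by 24.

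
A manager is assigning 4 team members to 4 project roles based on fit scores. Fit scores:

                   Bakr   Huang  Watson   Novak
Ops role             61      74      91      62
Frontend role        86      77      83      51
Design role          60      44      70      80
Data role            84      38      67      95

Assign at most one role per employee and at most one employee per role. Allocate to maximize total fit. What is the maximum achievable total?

Maximum total: 332 pts

Treat this as an assignment problem: match each employee to one role.
Optimal: Bakr→Data role (84 pts), Huang→Frontend role (77 pts), Watson→Ops role (91 pts), Novak→Design role (80 pts) — total 84+77+91+80 = 332 pts.
Column-greedy (each role in turn goes to its best remaining employee) gives 295 pts, worse by 37.
Swapping Huang↔Novak (Huang→Design role 44 pts, Novak→Frontend role 51 pts) loses 62.
No other one-to-one assignment exceeds 332 pts.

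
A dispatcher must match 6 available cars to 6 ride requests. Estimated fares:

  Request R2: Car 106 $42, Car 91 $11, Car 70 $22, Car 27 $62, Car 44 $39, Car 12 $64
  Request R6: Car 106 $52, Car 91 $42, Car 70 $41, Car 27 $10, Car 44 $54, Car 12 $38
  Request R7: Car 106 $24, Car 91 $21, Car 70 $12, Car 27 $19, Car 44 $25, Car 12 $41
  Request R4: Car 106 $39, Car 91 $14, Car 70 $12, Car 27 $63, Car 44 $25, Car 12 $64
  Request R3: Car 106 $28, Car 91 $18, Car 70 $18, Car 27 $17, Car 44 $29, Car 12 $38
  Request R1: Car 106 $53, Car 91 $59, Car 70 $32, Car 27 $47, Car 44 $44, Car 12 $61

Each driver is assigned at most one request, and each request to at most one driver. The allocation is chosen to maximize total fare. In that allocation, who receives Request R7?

Car 106 receives Request R7.

This is the linear assignment problem.
Optimal: Car 106→Request R7 ($24), Car 91→Request R1 ($59), Car 70→Request R3 ($18), Car 27→Request R4 ($63), Car 44→Request R6 ($54), Car 12→Request R2 ($64) — total 24+59+18+63+54+64 = $282.
Column-greedy (each request in turn goes to its best remaining driver) gives $255, worse by 27.
Swapping Car 70↔Car 91 (Car 70→Request R1 $32, Car 91→Request R3 $18) loses 27.
Every other assignment is strictly worse.
Car 106's own top request is Request R1 ($53), but forcing Car 106→Request R1 and reassigning the rest optimally gives only $273 — worse by 9.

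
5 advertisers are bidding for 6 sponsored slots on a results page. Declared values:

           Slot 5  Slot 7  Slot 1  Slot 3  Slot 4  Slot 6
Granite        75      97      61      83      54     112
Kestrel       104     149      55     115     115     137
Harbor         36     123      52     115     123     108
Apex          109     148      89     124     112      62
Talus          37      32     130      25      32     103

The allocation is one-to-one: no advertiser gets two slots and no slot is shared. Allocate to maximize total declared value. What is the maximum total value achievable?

This is the linear assignment problem.
Optimal: Granite→Slot 6 ($112), Kestrel→Slot 7 ($149), Harbor→Slot 4 ($123), Apex→Slot 3 ($124), Talus→Slot 1 ($130) — total 112+149+123+124+130 = $638.
Column-greedy (each slot in turn goes to its best remaining advertiser) gives $557, worse by 81.

Maximum total: $638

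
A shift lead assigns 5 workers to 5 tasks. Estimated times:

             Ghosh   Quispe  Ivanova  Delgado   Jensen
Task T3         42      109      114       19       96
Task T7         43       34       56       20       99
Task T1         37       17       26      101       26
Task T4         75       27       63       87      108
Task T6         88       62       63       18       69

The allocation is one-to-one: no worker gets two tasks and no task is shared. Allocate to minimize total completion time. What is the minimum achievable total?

This is a one-to-one assignment (minimum-cost bipartite matching).
Optimal: Ghosh→Task T3 (42 min), Quispe→Task T4 (27 min), Ivanova→Task T7 (56 min), Delgado→Task T6 (18 min), Jensen→Task T1 (26 min) — total 42+27+56+18+26 = 169 min.
Min-entry greedy (repeatedly take the single cheapest remaining cell) gives 241 min, worse by 72.
Next-best assignment: Ghosh→Task T3, Quispe→Task T4, Ivanova→Task T6, Delgado→Task T7, Jensen→Task T1 = 178 min.

Min total: 169 min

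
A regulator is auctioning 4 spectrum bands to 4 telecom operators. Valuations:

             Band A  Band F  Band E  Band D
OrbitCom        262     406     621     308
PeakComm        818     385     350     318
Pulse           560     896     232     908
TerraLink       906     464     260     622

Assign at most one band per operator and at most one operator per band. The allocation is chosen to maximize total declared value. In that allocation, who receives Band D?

TerraLink receives Band D.

This is the linear assignment problem.
Optimal: OrbitCom→Band E ($621M), PeakComm→Band A ($818M), Pulse→Band F ($896M), TerraLink→Band D ($622M) — total 621+818+896+622 = $2957M.
Max-entry greedy (repeatedly take the single best remaining cell) gives $2820M, worse by 137.
Next-best assignment: OrbitCom→Band E, PeakComm→Band F, Pulse→Band D, TerraLink→Band A = $2820M.
Every other assignment is strictly worse.
TerraLink's own top band is Band A ($906M), but forcing TerraLink→Band A and reassigning the rest optimally gives only $2820M — worse by 137.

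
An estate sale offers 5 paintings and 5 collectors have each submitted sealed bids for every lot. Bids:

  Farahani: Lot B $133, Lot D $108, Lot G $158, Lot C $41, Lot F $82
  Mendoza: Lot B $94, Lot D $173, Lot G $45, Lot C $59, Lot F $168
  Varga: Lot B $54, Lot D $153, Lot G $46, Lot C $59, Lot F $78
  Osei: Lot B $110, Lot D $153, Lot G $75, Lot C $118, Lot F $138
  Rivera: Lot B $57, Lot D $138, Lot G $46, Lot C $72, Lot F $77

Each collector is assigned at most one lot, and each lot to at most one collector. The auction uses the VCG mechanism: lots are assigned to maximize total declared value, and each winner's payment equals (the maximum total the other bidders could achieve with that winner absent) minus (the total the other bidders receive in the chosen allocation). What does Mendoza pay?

Mendoza pays $28.

Efficient allocation: Farahani→Lot G ($158), Mendoza→Lot F ($168), Varga→Lot D ($153), Osei→Lot B ($110), Rivera→Lot C ($72); total welfare W = $661.
Mendoza receives Lot F at value $168, so the others get W − 168 = $493.
Without Mendoza: best allocation of the remaining 4 bidders over all 5 lots is Farahani→Lot G ($158), Varga→Lot D ($153), Osei→Lot F ($138), Rivera→Lot C ($72), total $521.
VCG payment = (others' best without Mendoza) − (others' welfare with Mendoza) = 521 − 493 = $28.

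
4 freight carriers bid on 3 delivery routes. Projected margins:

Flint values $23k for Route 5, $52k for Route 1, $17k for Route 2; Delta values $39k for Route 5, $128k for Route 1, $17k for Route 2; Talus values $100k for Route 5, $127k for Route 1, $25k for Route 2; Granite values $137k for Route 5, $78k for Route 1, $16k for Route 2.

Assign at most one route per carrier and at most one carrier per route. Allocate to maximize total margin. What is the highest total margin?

Max total: $290k

This is a one-to-one assignment (maximum-weight bipartite matching).
Optimal: Granite→Route 5 ($137k), Delta→Route 1 ($128k), Talus→Route 2 ($25k) — total 137+128+25 = $290k.
Row-greedy (each carrier in turn takes its best remaining route) gives $116k, worse by 174.
Every other assignment is strictly worse.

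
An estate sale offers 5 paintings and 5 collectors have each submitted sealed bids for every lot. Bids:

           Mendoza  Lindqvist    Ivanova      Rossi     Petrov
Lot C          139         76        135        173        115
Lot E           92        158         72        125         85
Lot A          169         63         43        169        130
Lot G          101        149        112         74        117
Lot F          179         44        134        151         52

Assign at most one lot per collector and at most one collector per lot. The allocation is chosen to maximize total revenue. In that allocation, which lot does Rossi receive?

Optimal: Mendoza→Lot F ($179), Lindqvist→Lot E ($158), Ivanova→Lot C ($135), Rossi→Lot A ($169), Petrov→Lot G ($117) — total 179+158+135+169+117 = $758.
Column-greedy (each lot in turn goes to its best remaining collector) gives $751, worse by 7.
Next-best assignment: Mendoza→Lot F, Lindqvist→Lot E, Ivanova→Lot G, Rossi→Lot C, Petrov→Lot A = $752.
Swapping Lindqvist↔Rossi (Lindqvist→Lot A $63, Rossi→Lot E $125) loses 139.
No other one-to-one assignment exceeds $758.
Rossi's own top lot is Lot C ($173), but forcing Rossi→Lot C and reassigning the rest optimally gives only $752 — worse by 6.

Rossi receives Lot A.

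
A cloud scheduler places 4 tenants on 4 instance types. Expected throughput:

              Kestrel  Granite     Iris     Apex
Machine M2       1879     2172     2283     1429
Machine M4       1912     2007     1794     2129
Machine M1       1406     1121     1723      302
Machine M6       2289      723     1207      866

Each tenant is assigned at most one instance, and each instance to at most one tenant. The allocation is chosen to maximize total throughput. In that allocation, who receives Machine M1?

Iris receives Machine M1.

This is a one-to-one assignment (maximum-weight bipartite matching).
Optimal: Kestrel→Machine M6 (2289 ops/s), Granite→Machine M2 (2172 ops/s), Iris→Machine M1 (1723 ops/s), Apex→Machine M4 (2129 ops/s) — total 2289+2172+1723+2129 = 8313 ops/s.
Next-best assignment: Kestrel→Machine M6, Granite→Machine M1, Iris→Machine M2, Apex→Machine M4 = 7822 ops/s.
Iris's own top instance is Machine M2 (2283 ops/s), but forcing Iris→Machine M2 and reassigning the rest optimally gives only 7822 ops/s — worse by 491.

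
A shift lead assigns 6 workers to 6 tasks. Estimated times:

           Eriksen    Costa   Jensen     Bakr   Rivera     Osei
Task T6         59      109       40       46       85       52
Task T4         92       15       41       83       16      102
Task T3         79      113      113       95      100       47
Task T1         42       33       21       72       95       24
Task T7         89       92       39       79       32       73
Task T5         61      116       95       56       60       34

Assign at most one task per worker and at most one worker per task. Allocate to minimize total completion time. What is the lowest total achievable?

Minimum total: 222 min

Optimal: Eriksen→Task T5 (61 min), Costa→Task T4 (15 min), Jensen→Task T1 (21 min), Bakr→Task T6 (46 min), Rivera→Task T7 (32 min), Osei→Task T3 (47 min) — total 61+15+21+46+32+47 = 222 min.
Min-entry greedy (repeatedly take the single cheapest remaining cell) gives 227 min, worse by 5.
Next-best assignment: Eriksen→Task T3, Costa→Task T4, Jensen→Task T1, Bakr→Task T6, Rivera→Task T7, Osei→Task T5 = 227 min.
Swapping Jensen↔Eriksen (Jensen→Task T5 95 min, Eriksen→Task T1 42 min) adds 55.
Every other assignment is strictly worse.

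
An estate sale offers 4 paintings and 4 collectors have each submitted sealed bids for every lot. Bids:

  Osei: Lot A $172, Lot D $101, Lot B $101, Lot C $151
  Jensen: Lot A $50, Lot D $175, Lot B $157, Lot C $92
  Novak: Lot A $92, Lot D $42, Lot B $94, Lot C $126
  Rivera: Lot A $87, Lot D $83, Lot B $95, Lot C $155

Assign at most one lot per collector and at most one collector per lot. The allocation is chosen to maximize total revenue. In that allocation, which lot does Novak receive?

Optimal: Osei→Lot A ($172), Jensen→Lot D ($175), Novak→Lot B ($94), Rivera→Lot C ($155) — total 172+175+94+155 = $596.
Next-best assignment: Osei→Lot A, Jensen→Lot D, Novak→Lot C, Rivera→Lot B = $568.
Novak's own top lot is Lot C ($126), but forcing Novak→Lot C and reassigning the rest optimally gives only $568 — worse by 28.

Novak receives Lot B.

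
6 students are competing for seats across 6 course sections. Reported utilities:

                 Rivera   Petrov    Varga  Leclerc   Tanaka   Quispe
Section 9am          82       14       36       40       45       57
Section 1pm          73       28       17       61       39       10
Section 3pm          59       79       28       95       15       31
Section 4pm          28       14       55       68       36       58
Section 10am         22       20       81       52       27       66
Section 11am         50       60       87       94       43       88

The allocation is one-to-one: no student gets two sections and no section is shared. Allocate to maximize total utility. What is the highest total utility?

Optimal: Rivera→Section 9am (82 points), Petrov→Section 3pm (79 points), Varga→Section 10am (81 points), Leclerc→Section 4pm (68 points), Tanaka→Section 1pm (39 points), Quispe→Section 11am (88 points) — total 82+79+81+68+39+88 = 437 points.
Column-greedy (each section in turn goes to its best remaining student) gives 404 points, worse by 33.
Next-best assignment: Rivera→Section 1pm, Petrov→Section 3pm, Varga→Section 10am, Leclerc→Section 4pm, Tanaka→Section 9am, Quispe→Section 11am = 434 points.
No other one-to-one assignment exceeds 437 points.

Maximum total: 437 points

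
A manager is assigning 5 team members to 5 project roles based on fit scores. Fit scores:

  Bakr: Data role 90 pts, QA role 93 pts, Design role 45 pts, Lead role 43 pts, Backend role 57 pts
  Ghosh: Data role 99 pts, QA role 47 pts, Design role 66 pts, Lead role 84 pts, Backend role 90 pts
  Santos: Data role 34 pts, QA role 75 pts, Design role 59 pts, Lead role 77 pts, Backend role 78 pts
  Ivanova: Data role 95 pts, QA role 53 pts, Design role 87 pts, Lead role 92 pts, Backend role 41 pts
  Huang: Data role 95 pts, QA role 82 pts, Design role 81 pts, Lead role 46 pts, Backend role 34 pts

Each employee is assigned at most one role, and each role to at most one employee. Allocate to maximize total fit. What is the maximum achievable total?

Optimal: Bakr→QA role (93 pts), Ghosh→Data role (99 pts), Santos→Backend role (78 pts), Ivanova→Lead role (92 pts), Huang→Design role (81 pts) — total 93+99+78+92+81 = 443 pts.
Column-greedy (each role in turn goes to its best remaining employee) gives 390 pts, worse by 53.
Swapping Bakr↔Ghosh (Bakr→Data role 90 pts, Ghosh→QA role 47 pts) loses 55.

Max total: 443 pts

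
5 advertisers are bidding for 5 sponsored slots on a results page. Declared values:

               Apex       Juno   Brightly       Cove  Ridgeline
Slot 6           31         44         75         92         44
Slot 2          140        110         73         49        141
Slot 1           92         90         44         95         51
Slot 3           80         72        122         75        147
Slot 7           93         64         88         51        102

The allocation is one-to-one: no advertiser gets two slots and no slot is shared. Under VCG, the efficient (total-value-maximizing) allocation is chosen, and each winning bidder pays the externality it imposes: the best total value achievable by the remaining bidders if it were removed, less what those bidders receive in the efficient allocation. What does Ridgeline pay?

Ridgeline pays $34.

Efficient allocation: Apex→Slot 2 ($140), Juno→Slot 1 ($90), Brightly→Slot 7 ($88), Cove→Slot 6 ($92), Ridgeline→Slot 3 ($147); total welfare W = $557.
Ridgeline receives Slot 3 at value $147, so the others get W − 147 = $410.
Without Ridgeline: best allocation of the remaining 4 bidders over all 5 slots is Apex→Slot 2 ($140), Juno→Slot 1 ($90), Brightly→Slot 3 ($122), Cove→Slot 6 ($92), total $444.
VCG payment = (others' best without Ridgeline) − (others' welfare with Ridgeline) = 444 − 410 = $34.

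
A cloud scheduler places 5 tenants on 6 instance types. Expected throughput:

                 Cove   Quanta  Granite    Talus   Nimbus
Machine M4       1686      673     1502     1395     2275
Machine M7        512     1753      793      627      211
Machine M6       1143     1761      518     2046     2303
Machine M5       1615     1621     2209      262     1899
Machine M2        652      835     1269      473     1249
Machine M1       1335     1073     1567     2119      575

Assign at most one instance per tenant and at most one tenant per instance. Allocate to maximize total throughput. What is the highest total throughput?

Optimal: Cove→Machine M4 (1686 ops/s), Quanta→Machine M7 (1753 ops/s), Granite→Machine M5 (2209 ops/s), Talus→Machine M1 (2119 ops/s), Nimbus→Machine M6 (2303 ops/s) — total 1686+1753+2209+2119+2303 = 10070 ops/s.
Row-greedy (each tenant in turn takes its best remaining instance) gives 9024 ops/s, worse by 1046.
Swapping Cove↔Quanta (Cove→Machine M7 512 ops/s, Quanta→Machine M4 673 ops/s) loses 2254.
Checked against all permutations: 10070 ops/s is optimal.

Maximum total: 10070 ops/s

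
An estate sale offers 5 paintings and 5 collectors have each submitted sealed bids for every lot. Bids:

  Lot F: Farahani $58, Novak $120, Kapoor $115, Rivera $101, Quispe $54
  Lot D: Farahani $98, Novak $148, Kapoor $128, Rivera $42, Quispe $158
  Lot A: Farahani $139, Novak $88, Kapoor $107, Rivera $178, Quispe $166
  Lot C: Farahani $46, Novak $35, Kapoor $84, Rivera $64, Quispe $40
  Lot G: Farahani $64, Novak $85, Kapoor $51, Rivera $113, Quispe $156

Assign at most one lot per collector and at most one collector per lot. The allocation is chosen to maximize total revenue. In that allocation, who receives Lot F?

This is a one-to-one assignment (maximum-weight bipartite matching).
Optimal: Farahani→Lot C ($46), Novak→Lot D ($148), Kapoor→Lot F ($115), Rivera→Lot A ($178), Quispe→Lot G ($156) — total 46+148+115+178+156 = $643.
Max-entry greedy (repeatedly take the single best remaining cell) gives $604, worse by 39.
Next-best assignment: Farahani→Lot D, Novak→Lot F, Kapoor→Lot C, Rivera→Lot A, Quispe→Lot G = $636.
Kapoor's own top lot is Lot D ($128), but forcing Kapoor→Lot D and reassigning the rest optimally gives only $628 — worse by 15.

Kapoor receives Lot F.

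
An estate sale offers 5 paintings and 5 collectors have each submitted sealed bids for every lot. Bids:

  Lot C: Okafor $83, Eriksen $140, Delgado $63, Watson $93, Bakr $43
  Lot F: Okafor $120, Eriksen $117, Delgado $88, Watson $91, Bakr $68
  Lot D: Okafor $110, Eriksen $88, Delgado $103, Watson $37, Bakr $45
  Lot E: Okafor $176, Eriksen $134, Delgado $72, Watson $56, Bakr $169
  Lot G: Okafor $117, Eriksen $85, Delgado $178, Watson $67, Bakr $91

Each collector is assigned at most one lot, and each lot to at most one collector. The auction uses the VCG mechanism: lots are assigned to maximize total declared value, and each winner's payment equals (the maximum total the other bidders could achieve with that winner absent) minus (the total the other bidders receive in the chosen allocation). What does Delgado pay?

Delgado pays $7.

Efficient allocation: Okafor→Lot D ($110), Eriksen→Lot C ($140), Delgado→Lot G ($178), Watson→Lot F ($91), Bakr→Lot E ($169); total welfare W = $688.
Delgado receives Lot G at value $178, so the others get W − 178 = $510.
Without Delgado: best allocation of the remaining 4 bidders over all 5 lots is Okafor→Lot G ($117), Eriksen→Lot C ($140), Watson→Lot F ($91), Bakr→Lot E ($169), total $517.
VCG payment = (others' best without Delgado) − (others' welfare with Delgado) = 517 − 510 = $7.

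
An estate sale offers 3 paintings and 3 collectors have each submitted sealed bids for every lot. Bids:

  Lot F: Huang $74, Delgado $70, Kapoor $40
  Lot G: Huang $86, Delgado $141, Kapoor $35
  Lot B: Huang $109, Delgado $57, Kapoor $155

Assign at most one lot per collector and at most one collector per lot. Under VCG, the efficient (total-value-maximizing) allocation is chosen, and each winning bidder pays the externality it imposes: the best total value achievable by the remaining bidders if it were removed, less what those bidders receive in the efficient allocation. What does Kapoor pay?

Kapoor pays $35.

Efficient allocation: Huang→Lot F ($74), Delgado→Lot G ($141), Kapoor→Lot B ($155); total welfare W = $370.
Kapoor receives Lot B at value $155, so the others get W − 155 = $215.
Without Kapoor: best allocation of the remaining 2 bidders over all 3 lots is Huang→Lot B ($109), Delgado→Lot G ($141), total $250.
VCG payment = (others' best without Kapoor) − (others' welfare with Kapoor) = 250 − 215 = $35.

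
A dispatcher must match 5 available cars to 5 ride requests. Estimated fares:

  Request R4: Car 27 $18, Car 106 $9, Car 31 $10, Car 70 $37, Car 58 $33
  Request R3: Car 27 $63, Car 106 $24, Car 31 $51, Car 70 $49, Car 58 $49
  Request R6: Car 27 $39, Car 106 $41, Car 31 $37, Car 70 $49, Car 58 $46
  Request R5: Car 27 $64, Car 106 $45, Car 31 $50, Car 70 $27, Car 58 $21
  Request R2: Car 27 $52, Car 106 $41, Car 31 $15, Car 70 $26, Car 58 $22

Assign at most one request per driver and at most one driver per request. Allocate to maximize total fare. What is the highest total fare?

Optimal: Car 27→Request R5 ($64), Car 106→Request R2 ($41), Car 31→Request R3 ($51), Car 70→Request R4 ($37), Car 58→Request R6 ($46) — total 64+41+51+37+46 = $239.
Max-entry greedy (repeatedly take the single best remaining cell) gives $238, worse by 1.
No other one-to-one assignment exceeds $239.

Maximum total: $239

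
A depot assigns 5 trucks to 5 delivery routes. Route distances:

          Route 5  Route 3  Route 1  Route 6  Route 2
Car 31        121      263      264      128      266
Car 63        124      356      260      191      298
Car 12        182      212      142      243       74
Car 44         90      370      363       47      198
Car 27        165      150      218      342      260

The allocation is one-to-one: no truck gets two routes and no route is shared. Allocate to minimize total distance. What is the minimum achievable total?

Optimal: Car 31→Route 5 (121 km), Car 63→Route 1 (260 km), Car 12→Route 2 (74 km), Car 44→Route 6 (47 km), Car 27→Route 3 (150 km) — total 121+260+74+47+150 = 652 km.
Row-greedy (each truck in turn takes its cheapest remaining route) gives 899 km, worse by 247.

Minimum total: 652 km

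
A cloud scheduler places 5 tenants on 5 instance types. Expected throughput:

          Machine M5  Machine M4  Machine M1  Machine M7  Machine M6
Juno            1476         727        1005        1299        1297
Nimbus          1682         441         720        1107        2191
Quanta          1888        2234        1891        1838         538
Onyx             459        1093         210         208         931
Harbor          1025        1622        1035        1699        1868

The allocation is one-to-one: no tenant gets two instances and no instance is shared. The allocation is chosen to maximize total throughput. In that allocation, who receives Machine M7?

Harbor receives Machine M7.

This is a one-to-one assignment (maximum-weight bipartite matching).
Optimal: Juno→Machine M5 (1476 ops/s), Nimbus→Machine M6 (2191 ops/s), Quanta→Machine M1 (1891 ops/s), Onyx→Machine M4 (1093 ops/s), Harbor→Machine M7 (1699 ops/s) — total 1476+2191+1891+1093+1699 = 8350 ops/s.
Row-greedy (each tenant in turn takes its best remaining instance) gives 7810 ops/s, worse by 540.
Next-best assignment: Juno→Machine M1, Nimbus→Machine M6, Quanta→Machine M5, Onyx→Machine M4, Harbor→Machine M7 = 7876 ops/s.
No other one-to-one assignment exceeds 8350 ops/s.
Harbor's own top instance is Machine M6 (1868 ops/s), but forcing Harbor→Machine M6 and reassigning the rest optimally gives only 7833 ops/s — worse by 517.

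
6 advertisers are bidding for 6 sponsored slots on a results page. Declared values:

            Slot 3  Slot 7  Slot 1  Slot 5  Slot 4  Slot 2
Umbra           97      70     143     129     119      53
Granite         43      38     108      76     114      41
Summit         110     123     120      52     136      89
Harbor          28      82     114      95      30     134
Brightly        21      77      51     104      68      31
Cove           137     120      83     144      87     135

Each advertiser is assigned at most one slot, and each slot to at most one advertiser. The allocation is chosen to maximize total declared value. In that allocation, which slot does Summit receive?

Summit receives Slot 7.

This is the linear assignment problem.
Optimal: Umbra→Slot 1 ($143), Granite→Slot 4 ($114), Summit→Slot 7 ($123), Harbor→Slot 2 ($134), Brightly→Slot 5 ($104), Cove→Slot 3 ($137) — total 143+114+123+134+104+137 = $755.
Max-entry greedy (repeatedly take the single best remaining cell) gives $677, worse by 78.
Summit's own top slot is Slot 4 ($136), but forcing Summit→Slot 4 and reassigning the rest optimally gives only $721 — worse by 34.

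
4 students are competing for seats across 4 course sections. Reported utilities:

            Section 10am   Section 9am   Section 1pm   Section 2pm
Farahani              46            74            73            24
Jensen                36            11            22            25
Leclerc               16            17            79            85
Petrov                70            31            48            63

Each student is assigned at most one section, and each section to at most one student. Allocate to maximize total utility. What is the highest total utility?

Optimal: Farahani→Section 9am (74 points), Jensen→Section 10am (36 points), Leclerc→Section 1pm (79 points), Petrov→Section 2pm (63 points) — total 74+36+79+63 = 252 points.
Row-greedy (each student in turn takes its best remaining section) gives 243 points, worse by 9.
Next-best assignment: Farahani→Section 9am, Jensen→Section 1pm, Leclerc→Section 2pm, Petrov→Section 10am = 251 points.
Every other assignment is strictly worse.

Max total: 252 points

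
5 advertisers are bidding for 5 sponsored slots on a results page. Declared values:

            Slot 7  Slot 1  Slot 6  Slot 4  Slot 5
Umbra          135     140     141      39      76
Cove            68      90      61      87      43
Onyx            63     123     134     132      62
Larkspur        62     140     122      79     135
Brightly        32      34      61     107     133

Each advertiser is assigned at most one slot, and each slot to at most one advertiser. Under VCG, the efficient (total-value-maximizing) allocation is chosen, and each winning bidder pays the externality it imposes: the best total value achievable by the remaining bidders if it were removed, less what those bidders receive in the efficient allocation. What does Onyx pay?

Onyx pays $6.

Efficient allocation: Umbra→Slot 7 ($135), Cove→Slot 4 ($87), Onyx→Slot 6 ($134), Larkspur→Slot 1 ($140), Brightly→Slot 5 ($133); total welfare W = $629.
Onyx receives Slot 6 at value $134, so the others get W − 134 = $495.
Without Onyx: best allocation of the remaining 4 bidders over all 5 slots is Umbra→Slot 6 ($141), Cove→Slot 4 ($87), Larkspur→Slot 1 ($140), Brightly→Slot 5 ($133), total $501.
VCG payment = (others' best without Onyx) − (others' welfare with Onyx) = 501 − 495 = $6.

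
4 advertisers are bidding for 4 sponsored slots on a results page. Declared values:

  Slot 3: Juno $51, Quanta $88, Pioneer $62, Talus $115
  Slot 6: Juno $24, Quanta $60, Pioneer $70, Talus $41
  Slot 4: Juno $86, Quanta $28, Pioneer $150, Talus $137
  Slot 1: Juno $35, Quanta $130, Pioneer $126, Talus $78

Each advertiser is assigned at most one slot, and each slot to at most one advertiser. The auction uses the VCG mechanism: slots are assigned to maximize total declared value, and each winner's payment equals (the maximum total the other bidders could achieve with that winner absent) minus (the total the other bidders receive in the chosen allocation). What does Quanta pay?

Efficient allocation: Juno→Slot 6 ($24), Quanta→Slot 1 ($130), Pioneer→Slot 4 ($150), Talus→Slot 3 ($115); total welfare W = $419.
Quanta receives Slot 1 at value $130, so the others get W − 130 = $289.
Without Quanta: best allocation of the remaining 3 bidders over all 4 slots is Juno→Slot 4 ($86), Pioneer→Slot 1 ($126), Talus→Slot 3 ($115), total $327.
VCG payment = (others' best without Quanta) − (others' welfare with Quanta) = 327 − 289 = $38.

Quanta pays $38.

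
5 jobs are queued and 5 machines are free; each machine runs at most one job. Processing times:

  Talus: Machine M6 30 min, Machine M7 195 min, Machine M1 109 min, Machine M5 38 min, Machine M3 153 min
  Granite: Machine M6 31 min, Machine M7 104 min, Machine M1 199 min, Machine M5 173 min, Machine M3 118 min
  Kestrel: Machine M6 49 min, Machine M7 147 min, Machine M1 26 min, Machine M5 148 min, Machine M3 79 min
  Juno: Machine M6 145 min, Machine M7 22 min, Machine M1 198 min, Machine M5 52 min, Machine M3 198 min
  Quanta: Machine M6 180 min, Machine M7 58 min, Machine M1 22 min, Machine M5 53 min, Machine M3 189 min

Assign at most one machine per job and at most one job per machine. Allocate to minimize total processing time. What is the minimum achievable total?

This is a one-to-one assignment (minimum-cost bipartite matching).
Optimal: Talus→Machine M5 (38 min), Granite→Machine M6 (31 min), Kestrel→Machine M3 (79 min), Juno→Machine M7 (22 min), Quanta→Machine M1 (22 min) — total 38+31+79+22+22 = 192 min.
Column-greedy (each machine in turn goes to its cheapest remaining job) gives 340 min, worse by 148.
Next-best assignment: Talus→Machine M6, Granite→Machine M3, Kestrel→Machine M1, Juno→Machine M7, Quanta→Machine M5 = 249 min.

Min total: 192 min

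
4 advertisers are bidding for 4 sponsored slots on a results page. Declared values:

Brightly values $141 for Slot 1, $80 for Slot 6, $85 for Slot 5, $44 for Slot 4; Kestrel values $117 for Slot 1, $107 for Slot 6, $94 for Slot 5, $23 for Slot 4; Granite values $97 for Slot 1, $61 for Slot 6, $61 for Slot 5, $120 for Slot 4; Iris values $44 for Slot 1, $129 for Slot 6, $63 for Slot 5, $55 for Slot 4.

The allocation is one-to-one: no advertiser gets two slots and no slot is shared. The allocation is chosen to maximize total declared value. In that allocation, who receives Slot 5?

Kestrel receives Slot 5.

Optimal: Brightly→Slot 1 ($141), Kestrel→Slot 5 ($94), Granite→Slot 4 ($120), Iris→Slot 6 ($129) — total 141+94+120+129 = $484.
Kestrel's own top slot is Slot 1 ($117), but forcing Kestrel→Slot 1 and reassigning the rest optimally gives only $451 — worse by 33.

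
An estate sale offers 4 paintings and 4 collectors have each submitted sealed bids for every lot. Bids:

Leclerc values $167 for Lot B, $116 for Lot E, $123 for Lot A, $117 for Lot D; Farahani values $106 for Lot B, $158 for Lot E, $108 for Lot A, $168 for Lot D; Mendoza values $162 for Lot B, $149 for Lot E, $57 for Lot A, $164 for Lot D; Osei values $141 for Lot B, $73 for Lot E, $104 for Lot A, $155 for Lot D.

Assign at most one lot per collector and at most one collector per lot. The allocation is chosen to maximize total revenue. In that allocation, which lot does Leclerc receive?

Optimal: Leclerc→Lot A ($123), Farahani→Lot E ($158), Mendoza→Lot B ($162), Osei→Lot D ($155) — total 123+158+162+155 = $598.
No other one-to-one assignment exceeds $598.
Leclerc's own top lot is Lot B ($167), but forcing Leclerc→Lot B and reassigning the rest optimally gives only $593 — worse by 5.

Leclerc receives Lot A.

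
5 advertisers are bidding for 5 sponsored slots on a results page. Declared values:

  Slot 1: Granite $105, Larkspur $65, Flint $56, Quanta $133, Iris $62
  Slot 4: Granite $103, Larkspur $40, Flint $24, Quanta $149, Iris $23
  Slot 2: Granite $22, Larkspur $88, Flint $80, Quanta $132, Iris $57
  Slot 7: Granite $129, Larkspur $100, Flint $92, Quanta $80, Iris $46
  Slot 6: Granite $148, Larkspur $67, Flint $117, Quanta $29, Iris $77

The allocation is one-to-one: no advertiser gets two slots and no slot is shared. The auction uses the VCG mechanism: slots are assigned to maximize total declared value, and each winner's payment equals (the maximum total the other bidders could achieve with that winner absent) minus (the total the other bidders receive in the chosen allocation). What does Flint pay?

Flint pays $31.

Efficient allocation: Granite→Slot 7 ($129), Larkspur→Slot 2 ($88), Flint→Slot 6 ($117), Quanta→Slot 4 ($149), Iris→Slot 1 ($62); total welfare W = $545.
Flint receives Slot 6 at value $117, so the others get W − 117 = $428.
Without Flint: best allocation of the remaining 4 bidders over all 5 slots is Granite→Slot 6 ($148), Larkspur→Slot 7 ($100), Quanta→Slot 4 ($149), Iris→Slot 1 ($62), total $459.
VCG payment = (others' best without Flint) − (others' welfare with Flint) = 459 − 428 = $31.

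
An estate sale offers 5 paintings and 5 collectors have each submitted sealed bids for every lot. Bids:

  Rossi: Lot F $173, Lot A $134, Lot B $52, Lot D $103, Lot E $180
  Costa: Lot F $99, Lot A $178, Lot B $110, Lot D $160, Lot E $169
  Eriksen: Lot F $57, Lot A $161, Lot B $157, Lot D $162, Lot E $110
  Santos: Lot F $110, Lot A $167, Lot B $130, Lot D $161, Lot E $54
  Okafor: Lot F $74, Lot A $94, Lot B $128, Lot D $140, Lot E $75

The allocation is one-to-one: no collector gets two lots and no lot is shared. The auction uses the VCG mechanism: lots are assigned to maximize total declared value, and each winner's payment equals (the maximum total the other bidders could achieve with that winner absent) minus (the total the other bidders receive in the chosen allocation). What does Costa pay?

Efficient allocation: Rossi→Lot F ($173), Costa→Lot E ($169), Eriksen→Lot B ($157), Santos→Lot A ($167), Okafor→Lot D ($140); total welfare W = $806.
Costa receives Lot E at value $169, so the others get W − 169 = $637.
Without Costa: best allocation of the remaining 4 bidders over all 5 lots is Rossi→Lot E ($180), Eriksen→Lot B ($157), Santos→Lot A ($167), Okafor→Lot D ($140), total $644.
VCG payment = (others' best without Costa) − (others' welfare with Costa) = 644 − 637 = $7.

Costa pays $7.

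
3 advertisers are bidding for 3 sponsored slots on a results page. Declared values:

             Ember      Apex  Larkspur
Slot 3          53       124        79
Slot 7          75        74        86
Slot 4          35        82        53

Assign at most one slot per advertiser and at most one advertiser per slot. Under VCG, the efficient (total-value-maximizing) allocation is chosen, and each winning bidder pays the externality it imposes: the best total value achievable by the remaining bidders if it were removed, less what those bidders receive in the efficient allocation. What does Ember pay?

Efficient allocation: Ember→Slot 7 ($75), Apex→Slot 3 ($124), Larkspur→Slot 4 ($53); total welfare W = $252.
Ember receives Slot 7 at value $75, so the others get W − 75 = $177.
Without Ember: best allocation of the remaining 2 bidders over all 3 slots is Apex→Slot 3 ($124), Larkspur→Slot 7 ($86), total $210.
VCG payment = (others' best without Ember) − (others' welfare with Ember) = 210 − 177 = $33.

Ember pays $33.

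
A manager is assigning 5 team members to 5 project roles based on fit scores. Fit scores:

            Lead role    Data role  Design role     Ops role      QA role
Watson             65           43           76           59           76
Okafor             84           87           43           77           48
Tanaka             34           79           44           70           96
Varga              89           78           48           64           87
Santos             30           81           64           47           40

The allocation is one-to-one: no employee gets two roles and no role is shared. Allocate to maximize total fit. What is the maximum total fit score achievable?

Optimal: Watson→Design role (76 pts), Okafor→Ops role (77 pts), Tanaka→QA role (96 pts), Varga→Lead role (89 pts), Santos→Data role (81 pts) — total 76+77+96+89+81 = 419 pts.
Row-greedy (each employee in turn takes its best remaining role) gives 395 pts, worse by 24.
Next-best assignment: Watson→Design role, Okafor→Lead role, Tanaka→QA role, Varga→Ops role, Santos→Data role = 401 pts.
Swapping Varga↔Santos (Varga→Data role 78 pts, Santos→Lead role 30 pts) loses 62.

Max total: 419 pts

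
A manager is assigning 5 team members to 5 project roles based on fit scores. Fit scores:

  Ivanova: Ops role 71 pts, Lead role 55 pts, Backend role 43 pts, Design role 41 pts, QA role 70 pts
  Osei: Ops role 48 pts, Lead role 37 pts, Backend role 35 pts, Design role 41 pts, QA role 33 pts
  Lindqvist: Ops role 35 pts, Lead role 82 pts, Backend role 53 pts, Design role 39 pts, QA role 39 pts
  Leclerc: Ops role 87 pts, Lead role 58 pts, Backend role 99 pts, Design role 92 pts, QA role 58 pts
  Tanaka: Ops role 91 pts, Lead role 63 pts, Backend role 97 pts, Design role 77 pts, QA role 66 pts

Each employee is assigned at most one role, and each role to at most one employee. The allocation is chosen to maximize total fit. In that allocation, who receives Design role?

Leclerc receives Design role.

Optimal: Ivanova→QA role (70 pts), Osei→Ops role (48 pts), Lindqvist→Lead role (82 pts), Leclerc→Design role (92 pts), Tanaka→Backend role (97 pts) — total 70+48+82+92+97 = 389 pts.
Column-greedy (each role in turn goes to its best remaining employee) gives 346 pts, worse by 43.
Leclerc's own top role is Backend role (99 pts), but forcing Leclerc→Backend role and reassigning the rest optimally gives only 383 pts — worse by 6.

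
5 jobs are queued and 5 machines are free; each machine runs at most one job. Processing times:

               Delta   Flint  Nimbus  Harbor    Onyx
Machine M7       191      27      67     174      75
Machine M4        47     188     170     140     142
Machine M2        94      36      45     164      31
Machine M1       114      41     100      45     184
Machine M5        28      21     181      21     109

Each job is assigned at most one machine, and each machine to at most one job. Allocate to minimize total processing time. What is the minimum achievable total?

Optimal: Delta→Machine M4 (47 min), Flint→Machine M1 (41 min), Nimbus→Machine M7 (67 min), Harbor→Machine M5 (21 min), Onyx→Machine M2 (31 min) — total 47+41+67+21+31 = 207 min.
Row-greedy (each job in turn takes its cheapest remaining machine) gives 287 min, worse by 80.
Next-best assignment: Delta→Machine M4, Flint→Machine M5, Nimbus→Machine M7, Harbor→Machine M1, Onyx→Machine M2 = 211 min.
Swapping Harbor↔Nimbus (Harbor→Machine M7 174 min, Nimbus→Machine M5 181 min) adds 267.
Every other assignment is strictly worse.

Minimum total: 207 min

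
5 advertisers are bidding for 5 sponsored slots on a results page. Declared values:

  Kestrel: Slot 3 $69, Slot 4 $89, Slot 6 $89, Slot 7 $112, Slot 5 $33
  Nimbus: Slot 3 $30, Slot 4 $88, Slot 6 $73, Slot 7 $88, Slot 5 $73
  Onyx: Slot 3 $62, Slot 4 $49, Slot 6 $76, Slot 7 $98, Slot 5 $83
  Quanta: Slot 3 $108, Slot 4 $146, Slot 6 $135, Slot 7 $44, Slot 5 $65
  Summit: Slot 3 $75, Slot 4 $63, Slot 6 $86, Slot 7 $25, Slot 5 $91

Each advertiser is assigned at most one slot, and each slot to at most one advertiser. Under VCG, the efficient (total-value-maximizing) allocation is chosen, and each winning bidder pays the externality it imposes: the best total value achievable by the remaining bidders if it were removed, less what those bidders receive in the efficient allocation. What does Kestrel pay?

Kestrel pays $31.

Efficient allocation: Kestrel→Slot 7 ($112), Nimbus→Slot 4 ($88), Onyx→Slot 5 ($83), Quanta→Slot 6 ($135), Summit→Slot 3 ($75); total welfare W = $493.
Kestrel receives Slot 7 at value $112, so the others get W − 112 = $381.
Without Kestrel: best allocation of the remaining 4 bidders over all 5 slots is Nimbus→Slot 4 ($88), Onyx→Slot 7 ($98), Quanta→Slot 6 ($135), Summit→Slot 5 ($91), total $412.
VCG payment = (others' best without Kestrel) − (others' welfare with Kestrel) = 412 − 381 = $31.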